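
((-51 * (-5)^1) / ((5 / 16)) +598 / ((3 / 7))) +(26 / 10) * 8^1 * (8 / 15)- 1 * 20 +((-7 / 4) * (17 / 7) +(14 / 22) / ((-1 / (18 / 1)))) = 2186.72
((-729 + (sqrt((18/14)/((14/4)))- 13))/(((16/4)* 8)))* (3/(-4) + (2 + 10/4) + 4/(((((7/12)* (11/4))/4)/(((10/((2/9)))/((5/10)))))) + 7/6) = -44201099/2112 + 833983* sqrt(2)/68992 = -20911.46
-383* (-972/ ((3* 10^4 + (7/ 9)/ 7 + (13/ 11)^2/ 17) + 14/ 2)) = 6891945588/ 555523169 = 12.41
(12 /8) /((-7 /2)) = -3 /7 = -0.43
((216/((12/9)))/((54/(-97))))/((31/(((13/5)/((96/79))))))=-99619/4960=-20.08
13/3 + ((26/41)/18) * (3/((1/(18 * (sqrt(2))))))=78 * sqrt(2)/41 + 13/3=7.02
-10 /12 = -5 /6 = -0.83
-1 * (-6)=6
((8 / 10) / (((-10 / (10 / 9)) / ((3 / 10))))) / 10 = -1 / 375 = -0.00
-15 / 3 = -5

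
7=7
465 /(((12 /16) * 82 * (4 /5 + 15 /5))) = 1550 /779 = 1.99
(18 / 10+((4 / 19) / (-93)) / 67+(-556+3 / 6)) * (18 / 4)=-1966559799 / 789260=-2491.65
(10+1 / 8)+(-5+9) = 113 / 8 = 14.12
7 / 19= 0.37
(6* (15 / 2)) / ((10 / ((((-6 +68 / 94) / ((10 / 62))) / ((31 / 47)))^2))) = 276768 / 25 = 11070.72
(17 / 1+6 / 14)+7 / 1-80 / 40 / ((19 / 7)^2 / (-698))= 540559 / 2527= 213.91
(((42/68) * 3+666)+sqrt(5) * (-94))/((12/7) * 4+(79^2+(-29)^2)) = 0.06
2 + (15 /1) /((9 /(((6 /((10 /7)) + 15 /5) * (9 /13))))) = 134 /13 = 10.31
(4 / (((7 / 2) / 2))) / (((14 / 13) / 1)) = 104 / 49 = 2.12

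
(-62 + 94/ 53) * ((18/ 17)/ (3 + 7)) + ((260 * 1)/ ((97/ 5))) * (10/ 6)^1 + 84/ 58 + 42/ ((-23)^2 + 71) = 17.48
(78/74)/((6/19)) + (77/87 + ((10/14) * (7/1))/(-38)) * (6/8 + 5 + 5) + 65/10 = 8776717/489288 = 17.94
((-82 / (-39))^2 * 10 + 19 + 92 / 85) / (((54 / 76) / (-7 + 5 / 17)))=-12002162668 / 19780605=-606.76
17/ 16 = 1.06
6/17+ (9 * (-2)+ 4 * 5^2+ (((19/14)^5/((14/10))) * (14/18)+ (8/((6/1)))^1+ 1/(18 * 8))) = 7097338349/82287072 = 86.25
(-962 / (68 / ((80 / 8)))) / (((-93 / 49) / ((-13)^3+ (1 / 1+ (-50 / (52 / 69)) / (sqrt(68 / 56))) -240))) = -95690140 / 527 -5212375 * sqrt(238) / 17918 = -186063.03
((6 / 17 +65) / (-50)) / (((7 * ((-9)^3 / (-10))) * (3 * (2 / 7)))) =-1111 / 371790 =-0.00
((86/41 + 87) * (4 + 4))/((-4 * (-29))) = 7306/1189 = 6.14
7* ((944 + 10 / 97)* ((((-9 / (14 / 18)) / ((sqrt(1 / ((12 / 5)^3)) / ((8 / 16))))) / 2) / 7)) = -44506908* sqrt(15) / 16975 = -10154.61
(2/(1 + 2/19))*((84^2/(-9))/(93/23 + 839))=-6992/4155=-1.68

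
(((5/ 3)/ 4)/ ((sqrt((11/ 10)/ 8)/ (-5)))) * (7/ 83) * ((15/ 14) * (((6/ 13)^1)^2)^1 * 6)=-13500 * sqrt(55)/ 154297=-0.65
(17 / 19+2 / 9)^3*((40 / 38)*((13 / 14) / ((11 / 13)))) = 11775701990 / 7315308693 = 1.61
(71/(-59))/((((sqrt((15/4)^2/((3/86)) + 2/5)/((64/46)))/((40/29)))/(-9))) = 1635840* sqrt(161410)/635196773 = 1.03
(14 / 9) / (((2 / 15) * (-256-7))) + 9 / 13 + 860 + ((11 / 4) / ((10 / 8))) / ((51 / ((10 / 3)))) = 450286184 / 523107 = 860.79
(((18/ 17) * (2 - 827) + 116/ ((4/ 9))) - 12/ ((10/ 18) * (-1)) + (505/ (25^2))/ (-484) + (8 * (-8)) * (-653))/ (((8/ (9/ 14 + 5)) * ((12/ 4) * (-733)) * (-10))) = 3347648651257/ 2533072080000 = 1.32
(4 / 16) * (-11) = -2.75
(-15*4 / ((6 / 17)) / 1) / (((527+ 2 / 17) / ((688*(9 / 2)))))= -2982480 / 2987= -998.49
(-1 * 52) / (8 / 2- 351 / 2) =104 / 343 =0.30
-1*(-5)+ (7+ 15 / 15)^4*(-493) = -2019323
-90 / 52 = -45 / 26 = -1.73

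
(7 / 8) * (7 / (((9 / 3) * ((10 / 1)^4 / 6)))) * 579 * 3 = 85113 / 40000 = 2.13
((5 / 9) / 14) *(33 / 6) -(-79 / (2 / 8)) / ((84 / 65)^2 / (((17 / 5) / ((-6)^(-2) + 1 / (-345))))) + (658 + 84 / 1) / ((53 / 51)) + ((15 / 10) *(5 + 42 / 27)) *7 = 4840491109 / 181692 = 26641.19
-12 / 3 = -4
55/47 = 1.17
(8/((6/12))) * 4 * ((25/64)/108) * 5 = 125/108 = 1.16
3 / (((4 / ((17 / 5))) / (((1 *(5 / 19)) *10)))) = 6.71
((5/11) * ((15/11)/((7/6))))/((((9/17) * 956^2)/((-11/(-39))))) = 425/1372274904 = 0.00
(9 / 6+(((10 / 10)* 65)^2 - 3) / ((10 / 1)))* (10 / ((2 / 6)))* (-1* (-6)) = 76266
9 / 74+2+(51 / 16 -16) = -6329 / 592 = -10.69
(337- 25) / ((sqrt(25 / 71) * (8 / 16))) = 1051.58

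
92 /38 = 46 /19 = 2.42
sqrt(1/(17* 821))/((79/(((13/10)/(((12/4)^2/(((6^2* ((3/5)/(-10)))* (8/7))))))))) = -312* sqrt(13957)/964777625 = -0.00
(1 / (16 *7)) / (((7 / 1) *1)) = 1 / 784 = 0.00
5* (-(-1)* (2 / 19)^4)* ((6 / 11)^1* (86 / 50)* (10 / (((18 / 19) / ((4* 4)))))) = 22016 / 226347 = 0.10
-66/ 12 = -11/ 2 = -5.50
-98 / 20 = -49 / 10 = -4.90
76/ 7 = 10.86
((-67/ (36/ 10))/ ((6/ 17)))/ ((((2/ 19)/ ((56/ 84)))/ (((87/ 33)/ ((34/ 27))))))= -184585/ 264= -699.19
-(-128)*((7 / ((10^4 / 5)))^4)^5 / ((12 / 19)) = 1516053059654628019 / 98304000000000000000000000000000000000000000000000000000000000000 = 0.00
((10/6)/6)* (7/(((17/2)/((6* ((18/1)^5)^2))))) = 83310901954560/17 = 4900641291444.71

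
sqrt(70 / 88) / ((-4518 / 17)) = -17* sqrt(385) / 99396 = -0.00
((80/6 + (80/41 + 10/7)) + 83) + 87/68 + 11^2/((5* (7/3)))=4657241/41820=111.36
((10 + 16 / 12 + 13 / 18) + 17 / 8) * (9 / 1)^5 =6698781 / 8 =837347.62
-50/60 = -5/6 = -0.83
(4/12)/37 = 1/111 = 0.01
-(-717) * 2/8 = 179.25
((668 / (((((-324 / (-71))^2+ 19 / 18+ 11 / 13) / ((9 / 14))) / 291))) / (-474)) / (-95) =171974188854 / 1408338789515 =0.12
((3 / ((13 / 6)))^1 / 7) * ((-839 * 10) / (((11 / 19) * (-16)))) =717345 / 4004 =179.16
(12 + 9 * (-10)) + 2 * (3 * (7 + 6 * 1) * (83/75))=208/25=8.32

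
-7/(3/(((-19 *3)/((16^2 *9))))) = 133/2304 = 0.06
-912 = -912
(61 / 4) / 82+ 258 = 84685 / 328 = 258.19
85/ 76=1.12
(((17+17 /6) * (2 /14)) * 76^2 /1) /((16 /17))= 104329 /6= 17388.17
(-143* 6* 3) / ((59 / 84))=-216216 / 59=-3664.68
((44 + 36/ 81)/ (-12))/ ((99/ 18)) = -200/ 297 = -0.67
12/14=6/7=0.86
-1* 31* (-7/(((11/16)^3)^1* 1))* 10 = 6677.93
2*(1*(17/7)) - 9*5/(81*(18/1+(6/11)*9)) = 10961/2268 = 4.83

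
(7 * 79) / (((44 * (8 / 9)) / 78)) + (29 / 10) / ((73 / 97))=71095139 / 64240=1106.71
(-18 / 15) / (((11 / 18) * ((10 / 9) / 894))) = -1579.94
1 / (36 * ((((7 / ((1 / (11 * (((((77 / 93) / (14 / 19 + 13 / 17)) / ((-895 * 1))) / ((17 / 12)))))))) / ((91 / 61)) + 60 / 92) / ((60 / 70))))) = 4023441175 / 106414117278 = 0.04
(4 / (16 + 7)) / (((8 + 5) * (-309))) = -4 / 92391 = -0.00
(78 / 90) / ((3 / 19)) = 247 / 45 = 5.49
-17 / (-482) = 17 / 482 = 0.04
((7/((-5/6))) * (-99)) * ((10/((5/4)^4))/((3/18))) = 12773376/625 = 20437.40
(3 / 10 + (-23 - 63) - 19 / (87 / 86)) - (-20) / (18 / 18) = -73499 / 870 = -84.48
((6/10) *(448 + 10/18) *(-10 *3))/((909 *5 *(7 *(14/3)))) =-4037/74235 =-0.05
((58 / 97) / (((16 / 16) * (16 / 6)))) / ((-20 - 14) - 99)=-0.00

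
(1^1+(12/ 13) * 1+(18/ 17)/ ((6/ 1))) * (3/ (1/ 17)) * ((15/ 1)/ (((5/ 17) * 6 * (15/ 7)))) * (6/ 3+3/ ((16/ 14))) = 127687/ 65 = 1964.42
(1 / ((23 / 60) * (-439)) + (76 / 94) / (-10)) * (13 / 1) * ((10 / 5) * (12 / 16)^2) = -24095331 / 18982360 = -1.27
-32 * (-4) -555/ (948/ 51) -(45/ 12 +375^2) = -140530.61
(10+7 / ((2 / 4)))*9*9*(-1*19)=-36936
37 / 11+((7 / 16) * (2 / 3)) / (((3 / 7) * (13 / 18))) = 2463 / 572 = 4.31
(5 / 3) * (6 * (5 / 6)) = 25 / 3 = 8.33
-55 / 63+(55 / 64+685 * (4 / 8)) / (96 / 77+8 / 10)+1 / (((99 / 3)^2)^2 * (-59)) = 4122203685436891 / 24700855931136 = 166.89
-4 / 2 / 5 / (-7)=2 / 35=0.06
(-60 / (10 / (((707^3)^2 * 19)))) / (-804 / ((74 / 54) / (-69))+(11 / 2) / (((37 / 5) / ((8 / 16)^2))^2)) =-623698587604927085095488 / 1773457043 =-351685195909719.64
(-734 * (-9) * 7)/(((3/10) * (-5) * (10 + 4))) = -2202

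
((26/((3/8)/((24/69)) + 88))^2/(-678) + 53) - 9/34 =19755181994395/374611147926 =52.74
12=12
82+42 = 124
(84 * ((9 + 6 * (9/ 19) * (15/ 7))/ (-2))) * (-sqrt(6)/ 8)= 6021 * sqrt(6)/ 76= 194.06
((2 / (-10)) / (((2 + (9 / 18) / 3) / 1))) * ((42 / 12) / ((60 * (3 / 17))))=-119 / 3900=-0.03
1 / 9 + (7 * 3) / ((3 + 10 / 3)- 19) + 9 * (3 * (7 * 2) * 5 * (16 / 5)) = 6046.45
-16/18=-8/9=-0.89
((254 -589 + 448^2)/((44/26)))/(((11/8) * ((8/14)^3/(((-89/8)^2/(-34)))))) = -7076980783691/4212736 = -1679901.32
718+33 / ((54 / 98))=7001 / 9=777.89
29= 29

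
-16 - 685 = -701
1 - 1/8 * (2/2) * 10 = -1/4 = -0.25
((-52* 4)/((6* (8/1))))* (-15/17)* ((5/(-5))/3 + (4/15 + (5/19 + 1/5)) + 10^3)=3706469/969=3825.05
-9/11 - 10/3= -137/33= -4.15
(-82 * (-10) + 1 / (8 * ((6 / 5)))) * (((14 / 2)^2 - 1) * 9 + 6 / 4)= 11376485 / 32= 355515.16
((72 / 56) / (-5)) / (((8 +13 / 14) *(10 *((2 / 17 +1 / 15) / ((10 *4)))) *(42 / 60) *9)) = -816 / 8225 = -0.10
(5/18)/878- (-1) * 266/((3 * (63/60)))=148285/1756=84.44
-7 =-7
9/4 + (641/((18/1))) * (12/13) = 35.12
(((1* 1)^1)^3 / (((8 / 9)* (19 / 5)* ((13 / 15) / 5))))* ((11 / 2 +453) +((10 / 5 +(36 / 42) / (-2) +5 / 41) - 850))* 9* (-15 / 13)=101945638125 / 14744912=6913.95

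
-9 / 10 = -0.90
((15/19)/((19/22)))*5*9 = 14850/361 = 41.14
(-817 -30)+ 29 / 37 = -31310 / 37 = -846.22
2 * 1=2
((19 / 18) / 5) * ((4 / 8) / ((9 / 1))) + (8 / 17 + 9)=261143 / 27540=9.48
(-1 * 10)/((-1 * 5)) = 2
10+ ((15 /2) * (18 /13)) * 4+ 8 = 774 /13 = 59.54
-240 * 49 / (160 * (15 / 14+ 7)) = -1029 / 113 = -9.11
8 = 8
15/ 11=1.36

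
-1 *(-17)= 17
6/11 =0.55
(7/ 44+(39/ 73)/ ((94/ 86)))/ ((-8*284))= -97805/ 342990208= -0.00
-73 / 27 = -2.70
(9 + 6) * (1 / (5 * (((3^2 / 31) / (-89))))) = -2759 / 3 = -919.67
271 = 271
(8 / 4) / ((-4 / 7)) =-7 / 2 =-3.50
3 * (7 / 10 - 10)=-279 / 10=-27.90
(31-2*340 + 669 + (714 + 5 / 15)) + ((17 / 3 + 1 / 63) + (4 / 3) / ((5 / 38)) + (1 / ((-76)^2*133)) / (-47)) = 1218812364451 / 1624759920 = 750.15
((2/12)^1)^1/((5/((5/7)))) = 1/42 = 0.02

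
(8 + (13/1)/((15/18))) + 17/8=1029/40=25.72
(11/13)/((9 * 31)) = 11/3627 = 0.00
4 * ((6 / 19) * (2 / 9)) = 16 / 57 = 0.28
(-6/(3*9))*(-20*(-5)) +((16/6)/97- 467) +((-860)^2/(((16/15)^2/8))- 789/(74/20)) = 335905209227/64602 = 5199610.06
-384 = -384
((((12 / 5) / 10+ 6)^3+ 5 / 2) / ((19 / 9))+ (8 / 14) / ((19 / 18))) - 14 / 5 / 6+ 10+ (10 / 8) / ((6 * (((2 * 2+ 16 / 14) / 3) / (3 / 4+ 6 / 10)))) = 126.51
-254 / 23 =-11.04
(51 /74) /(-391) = -3 /1702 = -0.00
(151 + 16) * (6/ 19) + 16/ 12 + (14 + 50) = 6730/ 57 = 118.07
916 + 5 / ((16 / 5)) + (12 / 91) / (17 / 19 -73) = 917.56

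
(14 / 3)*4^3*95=85120 / 3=28373.33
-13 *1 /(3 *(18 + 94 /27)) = -117 /580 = -0.20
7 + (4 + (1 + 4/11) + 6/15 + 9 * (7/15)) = 933/55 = 16.96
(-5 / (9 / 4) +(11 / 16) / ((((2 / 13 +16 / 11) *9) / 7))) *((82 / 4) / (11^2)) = -855383 / 2671680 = -0.32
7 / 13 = 0.54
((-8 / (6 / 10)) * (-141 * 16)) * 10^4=300800000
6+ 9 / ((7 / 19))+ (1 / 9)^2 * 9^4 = 780 / 7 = 111.43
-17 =-17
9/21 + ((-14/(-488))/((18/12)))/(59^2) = 3822187/8918322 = 0.43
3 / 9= 1 / 3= 0.33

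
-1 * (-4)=4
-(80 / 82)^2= -1600 / 1681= -0.95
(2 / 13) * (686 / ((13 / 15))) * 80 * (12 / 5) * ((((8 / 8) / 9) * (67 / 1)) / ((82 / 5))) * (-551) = -40520099200 / 6929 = -5847900.01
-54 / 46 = -27 / 23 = -1.17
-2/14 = -0.14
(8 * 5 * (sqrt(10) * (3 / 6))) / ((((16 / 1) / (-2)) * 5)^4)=sqrt(10) / 128000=0.00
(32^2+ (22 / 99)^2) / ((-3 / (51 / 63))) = -1410116 / 5103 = -276.33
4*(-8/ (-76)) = 8/ 19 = 0.42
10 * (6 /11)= 60 /11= 5.45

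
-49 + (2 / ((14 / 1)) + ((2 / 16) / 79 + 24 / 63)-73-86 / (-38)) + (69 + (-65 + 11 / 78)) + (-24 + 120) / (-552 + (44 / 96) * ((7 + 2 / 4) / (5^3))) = -27804118647775 / 241262322392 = -115.24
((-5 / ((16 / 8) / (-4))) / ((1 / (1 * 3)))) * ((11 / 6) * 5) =275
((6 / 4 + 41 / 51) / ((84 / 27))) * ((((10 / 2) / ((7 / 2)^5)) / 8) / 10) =705 / 8000132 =0.00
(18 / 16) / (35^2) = 0.00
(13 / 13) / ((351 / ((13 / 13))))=1 / 351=0.00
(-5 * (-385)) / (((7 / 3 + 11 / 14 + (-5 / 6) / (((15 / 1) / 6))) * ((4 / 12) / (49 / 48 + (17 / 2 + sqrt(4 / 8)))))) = 13475 * sqrt(2) / 13 + 6158075 / 312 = 21203.31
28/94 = 14/47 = 0.30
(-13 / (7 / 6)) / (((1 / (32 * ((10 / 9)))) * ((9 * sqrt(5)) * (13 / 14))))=-256 * sqrt(5) / 27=-21.20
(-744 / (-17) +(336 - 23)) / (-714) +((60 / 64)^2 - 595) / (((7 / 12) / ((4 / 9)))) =-44003975 / 97104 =-453.16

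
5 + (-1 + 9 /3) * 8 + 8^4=4117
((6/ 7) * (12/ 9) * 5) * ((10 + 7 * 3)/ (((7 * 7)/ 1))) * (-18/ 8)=-2790/ 343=-8.13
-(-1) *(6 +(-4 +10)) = 12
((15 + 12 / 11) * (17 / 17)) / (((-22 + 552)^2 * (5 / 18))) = 1593 / 7724750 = 0.00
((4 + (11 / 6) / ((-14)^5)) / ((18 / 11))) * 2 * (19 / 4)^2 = 51256734815 / 464679936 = 110.31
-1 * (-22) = 22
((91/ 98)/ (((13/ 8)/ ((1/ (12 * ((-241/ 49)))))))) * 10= -70/ 723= -0.10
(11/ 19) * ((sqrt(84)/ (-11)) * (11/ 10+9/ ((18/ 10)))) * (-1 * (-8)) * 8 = -3904 * sqrt(21)/ 95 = -188.32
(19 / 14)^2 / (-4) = -361 / 784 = -0.46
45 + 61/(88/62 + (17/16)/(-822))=50887677/578161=88.02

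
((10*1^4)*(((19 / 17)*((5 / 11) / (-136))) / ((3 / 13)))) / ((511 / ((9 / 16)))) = -18525 / 103966016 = -0.00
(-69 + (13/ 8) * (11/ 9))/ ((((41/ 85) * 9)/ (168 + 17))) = -75873125/ 26568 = -2855.81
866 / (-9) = -866 / 9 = -96.22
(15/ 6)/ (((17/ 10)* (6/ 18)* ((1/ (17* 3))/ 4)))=900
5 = 5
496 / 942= 248 / 471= 0.53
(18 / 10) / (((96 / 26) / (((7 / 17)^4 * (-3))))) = -280917 / 6681680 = -0.04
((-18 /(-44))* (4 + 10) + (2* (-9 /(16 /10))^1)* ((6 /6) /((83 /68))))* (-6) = 19116 /913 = 20.94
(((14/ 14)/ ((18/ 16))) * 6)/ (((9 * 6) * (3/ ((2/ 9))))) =16/ 2187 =0.01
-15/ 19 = -0.79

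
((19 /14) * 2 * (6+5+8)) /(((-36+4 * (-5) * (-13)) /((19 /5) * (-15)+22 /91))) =-1864565 /142688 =-13.07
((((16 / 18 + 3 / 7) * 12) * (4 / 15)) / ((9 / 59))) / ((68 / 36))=14.63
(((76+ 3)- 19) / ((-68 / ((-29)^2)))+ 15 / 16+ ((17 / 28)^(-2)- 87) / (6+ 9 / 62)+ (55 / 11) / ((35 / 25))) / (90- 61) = -9264767611 / 357634032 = -25.91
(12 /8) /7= 3 /14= 0.21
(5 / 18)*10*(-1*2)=-50 / 9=-5.56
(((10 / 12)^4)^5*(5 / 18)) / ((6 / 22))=5245208740234375 / 197432555763400704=0.03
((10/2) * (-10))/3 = -50/3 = -16.67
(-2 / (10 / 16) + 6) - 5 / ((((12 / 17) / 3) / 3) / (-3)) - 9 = 3701 / 20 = 185.05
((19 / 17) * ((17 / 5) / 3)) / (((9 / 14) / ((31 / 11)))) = 8246 / 1485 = 5.55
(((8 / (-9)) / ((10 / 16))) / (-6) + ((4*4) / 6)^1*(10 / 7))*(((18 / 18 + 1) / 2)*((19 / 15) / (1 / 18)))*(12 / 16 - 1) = -36328 / 1575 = -23.07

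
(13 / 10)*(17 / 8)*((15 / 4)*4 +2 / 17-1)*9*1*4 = 1404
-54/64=-27/32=-0.84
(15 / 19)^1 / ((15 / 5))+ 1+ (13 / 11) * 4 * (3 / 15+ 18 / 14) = 60616 / 7315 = 8.29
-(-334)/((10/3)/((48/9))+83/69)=184368/1009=182.72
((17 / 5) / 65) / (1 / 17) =289 / 325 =0.89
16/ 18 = 8/ 9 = 0.89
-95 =-95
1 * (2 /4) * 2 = 1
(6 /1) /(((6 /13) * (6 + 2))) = 13 /8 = 1.62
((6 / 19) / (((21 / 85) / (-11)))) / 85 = -0.17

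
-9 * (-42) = 378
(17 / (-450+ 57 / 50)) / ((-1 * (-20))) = -85 / 44886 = -0.00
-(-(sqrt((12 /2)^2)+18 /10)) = 39 /5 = 7.80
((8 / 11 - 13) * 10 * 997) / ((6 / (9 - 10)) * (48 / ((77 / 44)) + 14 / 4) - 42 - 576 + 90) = 69790 / 407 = 171.47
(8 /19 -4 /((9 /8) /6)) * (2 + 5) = -8344 /57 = -146.39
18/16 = 1.12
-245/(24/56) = -1715/3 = -571.67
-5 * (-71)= 355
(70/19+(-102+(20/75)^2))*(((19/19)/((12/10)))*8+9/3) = -12179884/12825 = -949.70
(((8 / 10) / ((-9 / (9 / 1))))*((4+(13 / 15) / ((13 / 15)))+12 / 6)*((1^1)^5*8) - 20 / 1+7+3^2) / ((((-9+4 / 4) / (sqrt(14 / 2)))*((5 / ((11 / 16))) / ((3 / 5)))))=2013*sqrt(7) / 4000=1.33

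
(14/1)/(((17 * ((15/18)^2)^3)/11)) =7185024/265625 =27.05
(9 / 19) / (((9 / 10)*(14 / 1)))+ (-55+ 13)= -5581 / 133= -41.96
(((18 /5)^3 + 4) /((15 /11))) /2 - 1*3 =29201 /1875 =15.57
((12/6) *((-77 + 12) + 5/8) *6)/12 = -515/8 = -64.38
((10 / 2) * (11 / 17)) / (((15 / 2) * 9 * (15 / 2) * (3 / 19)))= 836 / 20655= 0.04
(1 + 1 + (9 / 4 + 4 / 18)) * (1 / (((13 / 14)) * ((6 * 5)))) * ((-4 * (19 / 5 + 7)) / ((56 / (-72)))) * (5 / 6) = 483 / 65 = 7.43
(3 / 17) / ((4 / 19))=57 / 68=0.84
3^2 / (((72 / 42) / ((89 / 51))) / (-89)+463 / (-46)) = -22955058 / 25700113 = -0.89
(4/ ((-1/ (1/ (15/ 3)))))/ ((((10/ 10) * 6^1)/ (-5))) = 2/ 3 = 0.67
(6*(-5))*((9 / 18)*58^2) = -50460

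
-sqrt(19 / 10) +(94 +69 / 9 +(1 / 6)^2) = 100.32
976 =976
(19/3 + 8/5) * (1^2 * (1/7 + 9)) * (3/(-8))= -136/5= -27.20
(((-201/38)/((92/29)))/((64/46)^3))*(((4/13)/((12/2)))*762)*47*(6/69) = -800245923/8093696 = -98.87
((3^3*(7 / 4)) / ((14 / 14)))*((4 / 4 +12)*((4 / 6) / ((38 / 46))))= 18837 / 38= 495.71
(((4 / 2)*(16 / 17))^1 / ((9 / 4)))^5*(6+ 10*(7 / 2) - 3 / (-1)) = 1511828488192 / 83841135993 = 18.03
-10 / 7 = -1.43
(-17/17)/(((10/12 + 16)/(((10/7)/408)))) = -5/24038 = -0.00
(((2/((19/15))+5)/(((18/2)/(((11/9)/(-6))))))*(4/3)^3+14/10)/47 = 652613/29294865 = 0.02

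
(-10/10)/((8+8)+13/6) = -6/109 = -0.06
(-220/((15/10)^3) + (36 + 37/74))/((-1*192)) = 1549/10368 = 0.15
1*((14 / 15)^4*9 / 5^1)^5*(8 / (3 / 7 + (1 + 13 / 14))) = 16.14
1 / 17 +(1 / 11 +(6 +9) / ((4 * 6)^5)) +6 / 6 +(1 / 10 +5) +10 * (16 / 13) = 598697815399 / 32261898240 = 18.56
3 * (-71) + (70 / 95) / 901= -3646333 / 17119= -213.00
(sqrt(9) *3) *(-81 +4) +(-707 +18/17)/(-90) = -1048289/1530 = -685.16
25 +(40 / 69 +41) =4594 / 69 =66.58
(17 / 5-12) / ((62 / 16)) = -344 / 155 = -2.22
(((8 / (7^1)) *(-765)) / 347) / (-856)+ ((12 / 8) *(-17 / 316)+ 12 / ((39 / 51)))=33342743535 / 2135363048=15.61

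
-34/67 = -0.51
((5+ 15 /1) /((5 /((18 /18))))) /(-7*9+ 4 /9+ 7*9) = 9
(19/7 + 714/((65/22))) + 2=112101/455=246.38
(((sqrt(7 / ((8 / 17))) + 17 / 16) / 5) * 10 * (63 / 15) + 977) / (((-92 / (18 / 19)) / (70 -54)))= -354933 / 2185 -756 * sqrt(238) / 2185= -167.78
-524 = -524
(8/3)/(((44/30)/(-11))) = -20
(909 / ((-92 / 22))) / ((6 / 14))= -23331 / 46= -507.20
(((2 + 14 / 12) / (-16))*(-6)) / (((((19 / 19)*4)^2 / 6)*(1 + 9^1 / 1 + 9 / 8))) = 57 / 1424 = 0.04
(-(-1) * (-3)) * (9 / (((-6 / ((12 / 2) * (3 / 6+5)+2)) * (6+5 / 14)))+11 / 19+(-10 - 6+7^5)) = -50349.96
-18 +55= 37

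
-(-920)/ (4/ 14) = 3220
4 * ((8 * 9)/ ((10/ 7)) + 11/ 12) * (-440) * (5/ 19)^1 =-1354760/ 57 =-23767.72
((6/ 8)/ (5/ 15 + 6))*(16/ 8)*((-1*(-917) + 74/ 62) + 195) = 310581/ 1178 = 263.65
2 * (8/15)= 16/15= 1.07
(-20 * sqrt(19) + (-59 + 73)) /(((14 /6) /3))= 18 - 180 * sqrt(19) /7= -94.09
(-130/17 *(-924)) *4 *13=6246240/17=367425.88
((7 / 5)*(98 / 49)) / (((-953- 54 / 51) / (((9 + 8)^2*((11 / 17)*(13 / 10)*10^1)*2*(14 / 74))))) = -165308 / 61235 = -2.70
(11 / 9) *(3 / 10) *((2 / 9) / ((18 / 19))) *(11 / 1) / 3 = 2299 / 7290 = 0.32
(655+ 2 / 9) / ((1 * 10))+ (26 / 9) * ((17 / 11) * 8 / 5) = 72.67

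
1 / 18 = 0.06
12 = 12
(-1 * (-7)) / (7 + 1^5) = 7 / 8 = 0.88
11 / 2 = 5.50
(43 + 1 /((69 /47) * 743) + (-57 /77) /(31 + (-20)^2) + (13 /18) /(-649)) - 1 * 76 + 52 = 11442449922565 /602294866866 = 19.00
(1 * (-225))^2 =50625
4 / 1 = 4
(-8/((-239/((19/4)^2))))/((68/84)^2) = 159201/138142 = 1.15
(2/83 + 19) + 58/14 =13460/581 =23.17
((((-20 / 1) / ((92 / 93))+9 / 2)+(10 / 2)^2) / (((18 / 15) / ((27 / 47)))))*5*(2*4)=192150 / 1081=177.75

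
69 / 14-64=-827 / 14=-59.07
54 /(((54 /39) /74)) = 2886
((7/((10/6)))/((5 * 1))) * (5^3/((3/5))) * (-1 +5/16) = -1925/16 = -120.31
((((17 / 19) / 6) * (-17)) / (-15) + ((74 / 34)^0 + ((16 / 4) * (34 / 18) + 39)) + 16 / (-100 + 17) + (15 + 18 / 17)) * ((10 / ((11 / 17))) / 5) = 51144023 / 260205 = 196.55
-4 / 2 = -2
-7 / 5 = -1.40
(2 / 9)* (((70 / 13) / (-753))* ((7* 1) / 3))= -980 / 264303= -0.00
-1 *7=-7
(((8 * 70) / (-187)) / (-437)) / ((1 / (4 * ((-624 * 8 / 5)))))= -27.37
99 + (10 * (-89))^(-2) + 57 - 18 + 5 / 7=769129107 / 5544700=138.71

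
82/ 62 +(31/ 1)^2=29832/ 31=962.32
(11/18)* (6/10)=11/30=0.37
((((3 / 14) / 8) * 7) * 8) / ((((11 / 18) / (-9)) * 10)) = -243 / 110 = -2.21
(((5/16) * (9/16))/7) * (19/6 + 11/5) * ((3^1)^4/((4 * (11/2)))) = 5589/11264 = 0.50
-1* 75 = -75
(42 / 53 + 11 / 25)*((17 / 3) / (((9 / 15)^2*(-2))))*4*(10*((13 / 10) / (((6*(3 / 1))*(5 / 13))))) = -4691609 / 64395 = -72.86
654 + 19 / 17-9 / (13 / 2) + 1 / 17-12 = 141836 / 221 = 641.79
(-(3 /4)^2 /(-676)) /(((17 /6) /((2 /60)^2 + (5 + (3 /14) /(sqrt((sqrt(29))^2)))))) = 81 * sqrt(29) /37326016 + 13503 /9193600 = 0.00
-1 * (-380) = 380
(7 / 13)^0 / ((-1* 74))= -1 / 74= -0.01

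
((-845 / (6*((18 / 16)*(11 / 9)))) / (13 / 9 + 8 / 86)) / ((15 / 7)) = -29068 / 935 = -31.09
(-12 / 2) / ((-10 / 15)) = 9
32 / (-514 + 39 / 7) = -224 / 3559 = -0.06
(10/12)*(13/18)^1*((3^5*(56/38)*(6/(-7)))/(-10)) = 351/19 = 18.47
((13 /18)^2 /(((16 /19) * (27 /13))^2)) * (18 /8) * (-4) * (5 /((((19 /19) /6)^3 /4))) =-51552605 /7776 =-6629.71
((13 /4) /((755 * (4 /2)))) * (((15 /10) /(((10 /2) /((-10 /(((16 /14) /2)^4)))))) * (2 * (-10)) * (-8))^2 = 43620.77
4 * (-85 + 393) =1232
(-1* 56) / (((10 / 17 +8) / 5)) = -32.60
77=77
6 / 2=3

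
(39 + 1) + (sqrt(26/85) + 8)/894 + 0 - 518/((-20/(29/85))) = sqrt(2210)/75990 + 18558817/379950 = 48.85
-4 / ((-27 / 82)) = 12.15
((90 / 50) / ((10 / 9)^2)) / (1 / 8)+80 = 11458 / 125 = 91.66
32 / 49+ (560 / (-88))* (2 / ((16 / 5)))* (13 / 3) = -107251 / 6468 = -16.58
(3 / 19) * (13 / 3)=13 / 19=0.68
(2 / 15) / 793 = 2 / 11895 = 0.00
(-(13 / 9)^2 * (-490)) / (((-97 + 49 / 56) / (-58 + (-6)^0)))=12587120 / 20763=606.23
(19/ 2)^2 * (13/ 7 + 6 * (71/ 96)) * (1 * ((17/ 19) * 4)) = 227715/ 112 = 2033.17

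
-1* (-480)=480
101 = 101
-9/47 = -0.19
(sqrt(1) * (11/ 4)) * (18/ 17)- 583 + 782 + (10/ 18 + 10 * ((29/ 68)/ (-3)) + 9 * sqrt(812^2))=1148884/ 153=7509.05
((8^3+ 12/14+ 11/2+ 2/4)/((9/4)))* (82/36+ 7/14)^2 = 9080000/5103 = 1779.35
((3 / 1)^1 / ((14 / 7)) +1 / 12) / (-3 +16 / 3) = 19 / 28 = 0.68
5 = 5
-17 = -17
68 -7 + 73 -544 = -410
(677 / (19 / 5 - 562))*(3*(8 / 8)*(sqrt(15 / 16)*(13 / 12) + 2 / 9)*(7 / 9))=-308035*sqrt(15) / 401904 - 47390 / 75357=-3.60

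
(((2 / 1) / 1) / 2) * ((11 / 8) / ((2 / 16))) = 11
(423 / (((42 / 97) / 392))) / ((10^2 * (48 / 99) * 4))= 3159387 / 1600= 1974.62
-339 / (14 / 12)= -2034 / 7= -290.57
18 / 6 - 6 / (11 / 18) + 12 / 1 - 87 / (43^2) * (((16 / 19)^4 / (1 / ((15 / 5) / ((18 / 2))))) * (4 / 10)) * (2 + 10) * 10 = 12731433921 / 2650598819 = 4.80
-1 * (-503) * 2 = 1006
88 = 88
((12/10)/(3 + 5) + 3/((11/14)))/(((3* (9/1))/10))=97/66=1.47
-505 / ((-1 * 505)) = 1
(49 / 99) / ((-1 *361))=-49 / 35739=-0.00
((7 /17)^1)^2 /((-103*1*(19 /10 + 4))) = -490 /1756253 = -0.00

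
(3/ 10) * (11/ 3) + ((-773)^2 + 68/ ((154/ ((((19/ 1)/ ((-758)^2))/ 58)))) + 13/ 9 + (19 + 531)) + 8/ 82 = 1415741545735504789/ 2367137605140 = 598081.64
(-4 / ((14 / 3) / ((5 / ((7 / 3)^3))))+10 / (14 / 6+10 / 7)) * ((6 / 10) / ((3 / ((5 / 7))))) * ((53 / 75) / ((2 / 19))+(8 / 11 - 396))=-122179726 / 948395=-128.83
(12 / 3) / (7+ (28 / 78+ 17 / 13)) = 0.46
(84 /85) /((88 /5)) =21 /374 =0.06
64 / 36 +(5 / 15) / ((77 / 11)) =115 / 63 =1.83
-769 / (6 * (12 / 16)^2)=-6152 / 27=-227.85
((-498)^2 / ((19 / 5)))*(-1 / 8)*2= -310005 / 19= -16316.05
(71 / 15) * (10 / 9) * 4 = 568 / 27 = 21.04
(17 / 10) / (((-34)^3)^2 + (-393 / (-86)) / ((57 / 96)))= 13889 / 12621052141600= 0.00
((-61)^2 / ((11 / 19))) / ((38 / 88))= 14884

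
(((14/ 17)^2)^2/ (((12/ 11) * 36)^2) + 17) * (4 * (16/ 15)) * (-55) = -728706113036/ 182660427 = -3989.40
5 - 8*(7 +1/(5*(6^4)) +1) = -47791/810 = -59.00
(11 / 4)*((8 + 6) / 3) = 12.83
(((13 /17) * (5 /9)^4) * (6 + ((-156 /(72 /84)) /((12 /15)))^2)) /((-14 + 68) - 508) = -1682273125 /202551192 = -8.31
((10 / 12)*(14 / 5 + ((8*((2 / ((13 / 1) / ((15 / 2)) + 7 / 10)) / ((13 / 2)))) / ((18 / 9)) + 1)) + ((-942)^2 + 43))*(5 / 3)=25264579445 / 17082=1479017.65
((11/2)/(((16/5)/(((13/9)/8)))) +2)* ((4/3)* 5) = 26615/1728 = 15.40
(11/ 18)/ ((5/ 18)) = 11/ 5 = 2.20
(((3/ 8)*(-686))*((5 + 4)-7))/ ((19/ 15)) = -15435/ 38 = -406.18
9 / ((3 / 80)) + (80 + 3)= 323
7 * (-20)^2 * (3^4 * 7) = 1587600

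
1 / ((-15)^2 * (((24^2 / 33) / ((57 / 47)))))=209 / 676800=0.00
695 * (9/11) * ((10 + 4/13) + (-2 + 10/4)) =1757655/286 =6145.65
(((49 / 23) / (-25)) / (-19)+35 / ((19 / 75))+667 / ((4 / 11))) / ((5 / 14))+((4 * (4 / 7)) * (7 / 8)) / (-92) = 301679286 / 54625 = 5522.73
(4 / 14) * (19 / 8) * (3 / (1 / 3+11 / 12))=57 / 35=1.63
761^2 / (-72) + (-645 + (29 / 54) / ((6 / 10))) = -5629469 / 648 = -8687.45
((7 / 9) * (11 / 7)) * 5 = 55 / 9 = 6.11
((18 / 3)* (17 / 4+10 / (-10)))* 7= 273 / 2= 136.50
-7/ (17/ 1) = -7/ 17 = -0.41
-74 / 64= -37 / 32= -1.16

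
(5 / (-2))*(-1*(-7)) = -35 / 2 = -17.50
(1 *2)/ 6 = 0.33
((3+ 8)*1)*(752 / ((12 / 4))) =8272 / 3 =2757.33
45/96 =15/32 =0.47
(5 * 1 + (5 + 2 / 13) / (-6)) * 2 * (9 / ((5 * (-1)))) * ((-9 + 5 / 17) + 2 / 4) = 15903 / 130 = 122.33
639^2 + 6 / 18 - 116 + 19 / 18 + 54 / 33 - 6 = 80824001 / 198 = 408202.03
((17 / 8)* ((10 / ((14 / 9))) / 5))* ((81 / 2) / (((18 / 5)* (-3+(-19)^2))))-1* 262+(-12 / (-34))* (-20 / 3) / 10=-357378891 / 1363264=-262.15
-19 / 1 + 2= -17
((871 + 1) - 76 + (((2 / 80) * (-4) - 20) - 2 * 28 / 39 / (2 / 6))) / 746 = 100307 / 96980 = 1.03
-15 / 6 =-5 / 2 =-2.50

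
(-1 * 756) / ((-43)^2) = -756 / 1849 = -0.41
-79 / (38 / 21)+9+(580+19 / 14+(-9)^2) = 83484 / 133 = 627.70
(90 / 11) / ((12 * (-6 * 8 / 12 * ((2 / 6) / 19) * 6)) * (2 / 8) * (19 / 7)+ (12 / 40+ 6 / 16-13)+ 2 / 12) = -75600 / 144023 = -0.52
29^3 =24389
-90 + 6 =-84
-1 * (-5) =5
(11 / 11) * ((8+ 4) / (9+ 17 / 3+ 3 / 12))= 144 / 179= 0.80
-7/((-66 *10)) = 0.01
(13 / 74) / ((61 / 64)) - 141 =-317821 / 2257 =-140.82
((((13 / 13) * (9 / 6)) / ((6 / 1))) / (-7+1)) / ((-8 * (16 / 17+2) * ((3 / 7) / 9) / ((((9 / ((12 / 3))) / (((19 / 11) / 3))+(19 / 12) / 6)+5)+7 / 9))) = 0.37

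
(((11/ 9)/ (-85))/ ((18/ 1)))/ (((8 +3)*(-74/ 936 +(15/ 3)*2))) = -26/ 3551895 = -0.00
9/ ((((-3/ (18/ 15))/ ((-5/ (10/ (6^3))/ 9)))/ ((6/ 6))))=43.20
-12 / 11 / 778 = -6 / 4279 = -0.00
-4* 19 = -76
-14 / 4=-7 / 2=-3.50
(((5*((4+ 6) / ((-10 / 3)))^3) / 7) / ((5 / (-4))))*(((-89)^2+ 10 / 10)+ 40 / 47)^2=14975538754608 / 15463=968475635.69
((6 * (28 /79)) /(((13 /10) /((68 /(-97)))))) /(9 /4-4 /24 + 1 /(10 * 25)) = -171360000 /311907089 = -0.55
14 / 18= 7 / 9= 0.78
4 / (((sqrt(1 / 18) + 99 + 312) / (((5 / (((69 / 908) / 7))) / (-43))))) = -313477920 / 3007130653 + 127120 * sqrt(2) / 3007130653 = -0.10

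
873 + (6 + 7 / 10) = 8797 / 10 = 879.70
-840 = -840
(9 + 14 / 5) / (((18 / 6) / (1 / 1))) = 59 / 15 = 3.93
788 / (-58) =-394 / 29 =-13.59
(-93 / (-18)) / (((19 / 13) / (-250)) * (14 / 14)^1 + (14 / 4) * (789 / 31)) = 1561625 / 26922858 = 0.06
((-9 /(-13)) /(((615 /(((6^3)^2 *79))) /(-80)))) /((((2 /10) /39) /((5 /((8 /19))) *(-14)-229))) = 1048911793920 /41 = 25583214485.85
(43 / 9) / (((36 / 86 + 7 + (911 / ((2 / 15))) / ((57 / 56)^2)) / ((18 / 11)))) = 4004934 / 3382079767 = 0.00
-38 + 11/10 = -369/10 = -36.90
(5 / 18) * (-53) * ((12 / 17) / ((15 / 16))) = -1696 / 153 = -11.08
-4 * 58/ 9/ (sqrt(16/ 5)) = -58 * sqrt(5)/ 9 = -14.41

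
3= 3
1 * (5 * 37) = 185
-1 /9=-0.11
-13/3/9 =-13/27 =-0.48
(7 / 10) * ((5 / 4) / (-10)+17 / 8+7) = 63 / 10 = 6.30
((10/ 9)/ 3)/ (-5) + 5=133/ 27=4.93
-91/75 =-1.21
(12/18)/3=2/9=0.22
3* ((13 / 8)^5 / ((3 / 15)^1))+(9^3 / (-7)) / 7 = 249012483 / 1605632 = 155.09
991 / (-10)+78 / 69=-22533 / 230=-97.97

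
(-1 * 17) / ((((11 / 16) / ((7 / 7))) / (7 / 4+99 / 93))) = -23732 / 341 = -69.60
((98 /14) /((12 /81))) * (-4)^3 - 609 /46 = -139713 /46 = -3037.24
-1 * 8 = -8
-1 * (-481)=481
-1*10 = -10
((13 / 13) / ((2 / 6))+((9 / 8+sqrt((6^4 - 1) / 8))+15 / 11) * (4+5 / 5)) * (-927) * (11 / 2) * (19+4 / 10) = -989109 * sqrt(2590) / 8 - 122199921 / 80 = -7819721.18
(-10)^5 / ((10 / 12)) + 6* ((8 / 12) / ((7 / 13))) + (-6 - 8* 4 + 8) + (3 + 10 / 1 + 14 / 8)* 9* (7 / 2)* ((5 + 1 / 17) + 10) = -13450078 / 119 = -113025.87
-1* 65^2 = -4225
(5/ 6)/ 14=5/ 84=0.06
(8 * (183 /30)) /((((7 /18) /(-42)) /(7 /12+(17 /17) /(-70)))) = -524844 /175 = -2999.11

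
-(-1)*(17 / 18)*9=17 / 2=8.50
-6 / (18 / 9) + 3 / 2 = -3 / 2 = -1.50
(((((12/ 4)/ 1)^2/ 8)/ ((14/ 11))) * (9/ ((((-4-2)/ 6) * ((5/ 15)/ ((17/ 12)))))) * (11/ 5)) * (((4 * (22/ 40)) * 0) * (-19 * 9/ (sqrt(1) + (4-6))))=0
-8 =-8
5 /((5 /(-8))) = -8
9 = 9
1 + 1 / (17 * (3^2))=154 / 153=1.01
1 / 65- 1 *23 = -1494 / 65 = -22.98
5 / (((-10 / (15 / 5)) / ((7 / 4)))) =-2.62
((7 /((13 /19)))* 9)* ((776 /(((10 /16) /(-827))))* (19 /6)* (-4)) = 77841950592 /65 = 1197568470.65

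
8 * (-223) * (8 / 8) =-1784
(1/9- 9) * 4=-320/9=-35.56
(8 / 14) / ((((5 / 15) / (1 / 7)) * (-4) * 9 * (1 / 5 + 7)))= -5 / 5292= -0.00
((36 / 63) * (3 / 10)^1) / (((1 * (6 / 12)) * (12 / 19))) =19 / 35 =0.54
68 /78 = 34 /39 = 0.87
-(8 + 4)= -12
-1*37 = -37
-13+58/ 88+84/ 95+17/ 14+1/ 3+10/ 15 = -270433/ 29260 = -9.24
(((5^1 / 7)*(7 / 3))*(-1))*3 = -5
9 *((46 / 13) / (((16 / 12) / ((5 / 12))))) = 1035 / 104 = 9.95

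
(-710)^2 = 504100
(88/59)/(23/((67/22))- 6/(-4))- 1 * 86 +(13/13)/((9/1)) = -55215163/644103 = -85.72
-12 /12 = -1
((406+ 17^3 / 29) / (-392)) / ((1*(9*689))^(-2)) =-641655215487 / 11368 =-56443984.47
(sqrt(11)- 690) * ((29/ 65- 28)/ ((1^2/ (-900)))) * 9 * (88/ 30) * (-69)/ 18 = 22511150640/ 13- 32624856 * sqrt(11)/ 13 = 1723303556.45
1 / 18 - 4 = -3.94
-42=-42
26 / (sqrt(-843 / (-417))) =26 * sqrt(39059) / 281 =18.29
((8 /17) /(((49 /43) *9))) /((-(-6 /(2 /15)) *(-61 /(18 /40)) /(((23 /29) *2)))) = -0.00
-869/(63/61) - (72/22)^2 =-6495737/7623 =-852.12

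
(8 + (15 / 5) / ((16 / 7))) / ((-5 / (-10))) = 149 / 8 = 18.62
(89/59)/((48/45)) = 1335/944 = 1.41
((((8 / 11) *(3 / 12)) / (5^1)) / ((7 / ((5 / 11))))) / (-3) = -2 / 2541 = -0.00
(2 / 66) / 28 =1 / 924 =0.00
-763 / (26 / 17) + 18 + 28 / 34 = -212187 / 442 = -480.06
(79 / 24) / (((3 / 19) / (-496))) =-93062 / 9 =-10340.22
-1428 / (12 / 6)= -714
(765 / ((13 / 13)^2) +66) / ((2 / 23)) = 19113 / 2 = 9556.50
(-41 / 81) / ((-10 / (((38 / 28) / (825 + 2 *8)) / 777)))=779 / 7410202380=0.00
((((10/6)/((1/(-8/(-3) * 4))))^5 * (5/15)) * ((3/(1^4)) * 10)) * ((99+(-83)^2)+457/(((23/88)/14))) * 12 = 6705453462140.14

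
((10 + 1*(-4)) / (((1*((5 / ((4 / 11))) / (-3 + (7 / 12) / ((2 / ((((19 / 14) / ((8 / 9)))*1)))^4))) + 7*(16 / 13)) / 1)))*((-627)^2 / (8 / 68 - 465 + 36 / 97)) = -101911983610181778891 / 74417073241301896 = -1369.47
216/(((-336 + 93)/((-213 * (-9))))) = -1704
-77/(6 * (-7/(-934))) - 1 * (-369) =-4030/3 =-1343.33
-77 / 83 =-0.93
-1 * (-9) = 9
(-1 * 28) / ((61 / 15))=-420 / 61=-6.89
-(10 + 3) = -13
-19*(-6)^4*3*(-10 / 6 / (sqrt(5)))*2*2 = 98496*sqrt(5) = 220243.75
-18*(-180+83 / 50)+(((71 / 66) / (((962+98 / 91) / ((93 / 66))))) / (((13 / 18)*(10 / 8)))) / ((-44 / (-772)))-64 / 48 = 80208173729 / 24996180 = 3208.82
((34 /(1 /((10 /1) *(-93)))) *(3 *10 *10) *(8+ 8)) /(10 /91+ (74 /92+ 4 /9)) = -336353472000 /3011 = -111708227.17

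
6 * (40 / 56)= 30 / 7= 4.29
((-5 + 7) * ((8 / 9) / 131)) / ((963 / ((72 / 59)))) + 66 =491239910 / 7443027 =66.00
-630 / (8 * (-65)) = 63 / 52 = 1.21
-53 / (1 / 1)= -53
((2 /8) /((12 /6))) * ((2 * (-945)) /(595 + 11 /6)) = -2835 /7162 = -0.40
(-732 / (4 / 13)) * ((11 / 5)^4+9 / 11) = -396522204 / 6875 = -57675.96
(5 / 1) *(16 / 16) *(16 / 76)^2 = 80 / 361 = 0.22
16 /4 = 4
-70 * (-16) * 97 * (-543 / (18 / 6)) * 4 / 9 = -8739484.44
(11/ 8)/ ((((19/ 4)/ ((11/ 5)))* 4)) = 121/ 760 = 0.16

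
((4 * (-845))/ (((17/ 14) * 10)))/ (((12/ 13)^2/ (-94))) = 9396569/ 306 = 30707.74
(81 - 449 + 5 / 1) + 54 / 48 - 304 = -5327 / 8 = -665.88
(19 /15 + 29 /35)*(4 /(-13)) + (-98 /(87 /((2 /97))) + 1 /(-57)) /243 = -762138721 /1181873511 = -0.64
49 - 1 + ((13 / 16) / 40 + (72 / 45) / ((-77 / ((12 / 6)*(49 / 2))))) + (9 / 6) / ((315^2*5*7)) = 76610465579 / 1629936000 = 47.00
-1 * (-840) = 840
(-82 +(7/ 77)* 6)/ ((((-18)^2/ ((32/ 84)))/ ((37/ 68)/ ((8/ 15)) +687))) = -332696/ 5049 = -65.89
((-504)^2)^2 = 64524128256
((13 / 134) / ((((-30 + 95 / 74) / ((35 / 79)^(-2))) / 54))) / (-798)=27017289 / 23196446875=0.00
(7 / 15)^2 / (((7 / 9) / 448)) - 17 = 108.44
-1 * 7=-7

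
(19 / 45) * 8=152 / 45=3.38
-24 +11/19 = -445/19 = -23.42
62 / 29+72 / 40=571 / 145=3.94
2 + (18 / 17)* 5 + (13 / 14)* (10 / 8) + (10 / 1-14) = 4241 / 952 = 4.45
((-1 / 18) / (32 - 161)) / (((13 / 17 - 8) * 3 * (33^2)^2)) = -17 / 1016118459378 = -0.00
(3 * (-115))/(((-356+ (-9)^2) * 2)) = 69/110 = 0.63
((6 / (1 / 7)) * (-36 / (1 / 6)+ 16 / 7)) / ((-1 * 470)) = 4488 / 235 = 19.10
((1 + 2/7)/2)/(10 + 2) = 3/56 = 0.05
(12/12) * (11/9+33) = 308/9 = 34.22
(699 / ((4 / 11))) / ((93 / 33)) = 84579 / 124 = 682.09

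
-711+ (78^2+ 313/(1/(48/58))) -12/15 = 816529/145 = 5631.23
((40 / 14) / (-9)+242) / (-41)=-15226 / 2583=-5.89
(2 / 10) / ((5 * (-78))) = -1 / 1950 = -0.00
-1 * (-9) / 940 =9 / 940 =0.01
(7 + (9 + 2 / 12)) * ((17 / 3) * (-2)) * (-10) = 16490 / 9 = 1832.22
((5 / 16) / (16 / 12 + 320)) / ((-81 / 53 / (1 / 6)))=-265 / 2498688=-0.00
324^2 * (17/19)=1784592/19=93925.89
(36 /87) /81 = 4 /783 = 0.01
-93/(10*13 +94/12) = -558/827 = -0.67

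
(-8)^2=64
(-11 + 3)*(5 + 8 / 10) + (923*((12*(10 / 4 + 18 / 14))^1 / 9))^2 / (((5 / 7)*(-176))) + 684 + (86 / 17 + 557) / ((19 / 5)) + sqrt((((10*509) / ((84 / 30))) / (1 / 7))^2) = -142495512655 / 895356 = -159149.56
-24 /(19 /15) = -360 /19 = -18.95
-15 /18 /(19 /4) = -0.18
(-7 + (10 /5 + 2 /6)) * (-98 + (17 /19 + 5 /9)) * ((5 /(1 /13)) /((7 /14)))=30048200 /513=58573.49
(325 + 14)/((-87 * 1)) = -113/29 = -3.90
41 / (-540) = -41 / 540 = -0.08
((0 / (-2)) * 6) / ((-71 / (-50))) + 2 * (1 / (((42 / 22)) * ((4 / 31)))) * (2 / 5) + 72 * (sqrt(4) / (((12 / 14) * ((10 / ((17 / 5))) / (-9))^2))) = 20689363 / 13125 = 1576.33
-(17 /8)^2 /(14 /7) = -289 /128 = -2.26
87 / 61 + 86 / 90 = 6538 / 2745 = 2.38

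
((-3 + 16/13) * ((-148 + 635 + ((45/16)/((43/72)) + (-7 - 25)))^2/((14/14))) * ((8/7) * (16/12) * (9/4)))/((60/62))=-1324660.87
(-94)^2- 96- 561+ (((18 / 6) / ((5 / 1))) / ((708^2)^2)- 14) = 3419306008646401 / 418775996160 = 8165.00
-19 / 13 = -1.46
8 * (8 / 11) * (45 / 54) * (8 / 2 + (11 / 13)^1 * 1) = 3360 / 143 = 23.50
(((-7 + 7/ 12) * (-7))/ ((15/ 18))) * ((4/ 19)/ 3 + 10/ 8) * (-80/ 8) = -162239/ 228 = -711.57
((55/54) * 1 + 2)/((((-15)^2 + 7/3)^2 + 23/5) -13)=815/13951452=0.00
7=7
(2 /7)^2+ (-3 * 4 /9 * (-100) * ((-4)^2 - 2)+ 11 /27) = 2470247 /1323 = 1867.16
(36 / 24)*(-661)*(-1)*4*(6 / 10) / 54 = 661 / 15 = 44.07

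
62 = 62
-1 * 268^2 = -71824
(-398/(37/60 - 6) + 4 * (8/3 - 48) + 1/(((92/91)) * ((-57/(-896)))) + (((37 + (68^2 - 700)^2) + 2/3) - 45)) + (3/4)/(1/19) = 1372673362943/89148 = 15397691.06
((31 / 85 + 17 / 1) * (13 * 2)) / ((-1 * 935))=-38376 / 79475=-0.48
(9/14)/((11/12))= 54/77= 0.70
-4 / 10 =-2 / 5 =-0.40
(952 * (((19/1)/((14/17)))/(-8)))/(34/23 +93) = -126293/4346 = -29.06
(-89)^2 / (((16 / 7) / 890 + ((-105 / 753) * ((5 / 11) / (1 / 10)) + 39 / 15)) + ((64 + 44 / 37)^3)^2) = 174789288823151529835 / 1693512000428896845565056153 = 0.00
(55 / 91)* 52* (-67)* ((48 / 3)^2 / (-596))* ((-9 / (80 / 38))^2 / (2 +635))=86202468 / 3321955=25.95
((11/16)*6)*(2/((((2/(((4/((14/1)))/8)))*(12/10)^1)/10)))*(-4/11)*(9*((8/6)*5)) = -375/14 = -26.79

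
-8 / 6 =-1.33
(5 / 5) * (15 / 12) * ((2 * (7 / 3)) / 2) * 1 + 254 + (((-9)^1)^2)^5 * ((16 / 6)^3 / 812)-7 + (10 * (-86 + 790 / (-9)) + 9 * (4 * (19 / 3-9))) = 595066296247 / 7308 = 81426696.26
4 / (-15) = -4 / 15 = -0.27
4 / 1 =4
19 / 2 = 9.50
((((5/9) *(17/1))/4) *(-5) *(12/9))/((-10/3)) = 85/18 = 4.72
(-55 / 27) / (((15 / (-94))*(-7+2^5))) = 1034 / 2025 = 0.51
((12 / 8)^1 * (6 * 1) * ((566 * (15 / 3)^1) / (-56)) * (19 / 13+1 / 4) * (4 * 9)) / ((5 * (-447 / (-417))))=-283580433 / 54236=-5228.64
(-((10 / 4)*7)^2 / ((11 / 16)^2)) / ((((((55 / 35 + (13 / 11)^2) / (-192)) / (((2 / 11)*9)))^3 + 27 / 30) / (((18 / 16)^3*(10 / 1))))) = -4024369879326720000 / 392601299439641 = -10250.53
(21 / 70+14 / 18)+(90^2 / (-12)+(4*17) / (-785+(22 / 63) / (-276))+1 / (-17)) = -674.07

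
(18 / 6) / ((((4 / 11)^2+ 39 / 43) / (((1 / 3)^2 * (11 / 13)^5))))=837948353 / 6022743753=0.14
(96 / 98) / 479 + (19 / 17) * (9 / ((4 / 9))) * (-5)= -180606081 / 1596028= -113.16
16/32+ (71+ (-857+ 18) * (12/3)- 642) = -7853/2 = -3926.50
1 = 1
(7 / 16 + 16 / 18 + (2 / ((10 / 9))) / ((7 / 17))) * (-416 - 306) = -10366837 / 2520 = -4113.82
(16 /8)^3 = 8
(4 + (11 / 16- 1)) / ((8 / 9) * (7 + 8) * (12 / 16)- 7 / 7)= 0.41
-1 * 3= -3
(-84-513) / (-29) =597 / 29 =20.59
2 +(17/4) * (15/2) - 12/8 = 259/8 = 32.38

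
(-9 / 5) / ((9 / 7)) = -7 / 5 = -1.40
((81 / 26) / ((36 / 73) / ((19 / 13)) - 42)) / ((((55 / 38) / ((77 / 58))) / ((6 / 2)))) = -14942151 / 72617740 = -0.21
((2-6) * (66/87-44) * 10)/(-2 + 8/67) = -560120/609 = -919.74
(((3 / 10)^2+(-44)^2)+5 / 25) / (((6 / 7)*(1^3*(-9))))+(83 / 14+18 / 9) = -3062707 / 12600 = -243.07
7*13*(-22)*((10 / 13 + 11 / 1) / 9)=-2618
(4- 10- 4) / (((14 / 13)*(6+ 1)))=-65 / 49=-1.33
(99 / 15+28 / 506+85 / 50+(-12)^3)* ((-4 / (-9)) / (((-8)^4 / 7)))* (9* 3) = -91364721 / 2590720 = -35.27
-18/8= -9/4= -2.25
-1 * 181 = -181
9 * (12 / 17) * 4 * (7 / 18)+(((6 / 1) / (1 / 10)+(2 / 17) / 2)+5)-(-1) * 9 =1427 / 17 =83.94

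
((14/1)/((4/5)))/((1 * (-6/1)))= -35/12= -2.92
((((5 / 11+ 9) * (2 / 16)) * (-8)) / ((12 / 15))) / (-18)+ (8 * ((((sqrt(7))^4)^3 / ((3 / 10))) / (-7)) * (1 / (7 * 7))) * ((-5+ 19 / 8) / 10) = 237764 / 99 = 2401.66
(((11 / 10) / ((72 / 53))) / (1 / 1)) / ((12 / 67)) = 39061 / 8640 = 4.52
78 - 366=-288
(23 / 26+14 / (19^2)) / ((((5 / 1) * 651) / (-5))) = -0.00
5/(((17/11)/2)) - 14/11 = 972/187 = 5.20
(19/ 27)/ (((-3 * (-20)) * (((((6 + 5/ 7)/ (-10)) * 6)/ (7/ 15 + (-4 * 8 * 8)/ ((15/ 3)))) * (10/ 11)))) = 1113343/ 6852600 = 0.16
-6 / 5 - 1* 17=-91 / 5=-18.20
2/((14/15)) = 15/7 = 2.14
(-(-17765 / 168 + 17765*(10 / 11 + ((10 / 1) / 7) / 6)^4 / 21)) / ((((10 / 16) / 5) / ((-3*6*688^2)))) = 55965438766932820480 / 603993159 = 92659060674.78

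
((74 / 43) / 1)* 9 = 666 / 43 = 15.49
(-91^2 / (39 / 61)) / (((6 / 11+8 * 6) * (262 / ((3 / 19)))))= -427427 / 2658252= -0.16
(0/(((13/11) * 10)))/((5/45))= 0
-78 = -78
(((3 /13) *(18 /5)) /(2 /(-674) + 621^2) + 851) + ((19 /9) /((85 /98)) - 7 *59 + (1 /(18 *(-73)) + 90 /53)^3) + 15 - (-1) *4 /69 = 12840303742888356712700215621 /27890540139294597455732808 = 460.38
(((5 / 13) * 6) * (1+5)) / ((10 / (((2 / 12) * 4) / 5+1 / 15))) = 18 / 65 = 0.28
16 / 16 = 1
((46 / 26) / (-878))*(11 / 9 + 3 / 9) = -161 / 51363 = -0.00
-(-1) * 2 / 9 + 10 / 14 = 59 / 63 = 0.94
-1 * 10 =-10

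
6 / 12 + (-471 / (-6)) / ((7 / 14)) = 315 / 2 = 157.50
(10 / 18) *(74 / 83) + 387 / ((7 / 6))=1737124 / 5229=332.21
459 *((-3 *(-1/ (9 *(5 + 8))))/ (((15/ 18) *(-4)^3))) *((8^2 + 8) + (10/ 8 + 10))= -152847/ 8320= -18.37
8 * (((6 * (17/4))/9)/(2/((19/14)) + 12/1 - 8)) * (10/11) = 1615/429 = 3.76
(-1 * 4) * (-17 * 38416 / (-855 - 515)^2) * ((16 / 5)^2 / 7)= 23883776 / 11730625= 2.04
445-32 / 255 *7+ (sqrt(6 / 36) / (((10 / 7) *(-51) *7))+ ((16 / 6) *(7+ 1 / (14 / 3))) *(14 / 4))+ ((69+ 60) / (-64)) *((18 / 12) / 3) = 16660993 / 32640-sqrt(6) / 3060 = 510.45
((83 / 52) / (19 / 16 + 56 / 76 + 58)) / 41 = 6308 / 9709661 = 0.00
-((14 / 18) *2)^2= -196 / 81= -2.42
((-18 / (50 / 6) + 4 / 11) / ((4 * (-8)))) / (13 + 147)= 0.00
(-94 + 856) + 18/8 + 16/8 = 3065/4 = 766.25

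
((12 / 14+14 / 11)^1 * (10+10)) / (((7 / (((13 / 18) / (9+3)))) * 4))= 2665 / 29106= 0.09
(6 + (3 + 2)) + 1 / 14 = 155 / 14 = 11.07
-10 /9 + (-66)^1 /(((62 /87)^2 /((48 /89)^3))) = -131079773018 /6097276881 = -21.50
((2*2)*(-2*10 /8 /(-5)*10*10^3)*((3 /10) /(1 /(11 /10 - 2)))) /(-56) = 675 /7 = 96.43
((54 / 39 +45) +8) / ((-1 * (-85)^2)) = -707 / 93925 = -0.01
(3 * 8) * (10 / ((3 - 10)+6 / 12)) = -480 / 13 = -36.92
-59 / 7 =-8.43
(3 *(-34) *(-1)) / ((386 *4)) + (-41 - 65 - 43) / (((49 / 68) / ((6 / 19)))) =-46883943 / 718732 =-65.23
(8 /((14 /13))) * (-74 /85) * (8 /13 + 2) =-592 /35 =-16.91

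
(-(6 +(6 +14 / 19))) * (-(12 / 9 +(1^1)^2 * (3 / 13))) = 14762 / 741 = 19.92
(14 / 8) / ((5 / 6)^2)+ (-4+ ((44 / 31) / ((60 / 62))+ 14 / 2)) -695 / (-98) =103477 / 7350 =14.08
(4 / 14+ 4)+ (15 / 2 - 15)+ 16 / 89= -3781 / 1246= -3.03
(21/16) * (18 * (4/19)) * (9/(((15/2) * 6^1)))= 189/190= 0.99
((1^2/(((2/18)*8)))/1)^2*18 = 729/32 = 22.78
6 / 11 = 0.55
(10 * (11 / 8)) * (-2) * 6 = -165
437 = 437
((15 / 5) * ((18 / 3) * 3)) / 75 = 18 / 25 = 0.72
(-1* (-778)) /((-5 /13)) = -10114 /5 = -2022.80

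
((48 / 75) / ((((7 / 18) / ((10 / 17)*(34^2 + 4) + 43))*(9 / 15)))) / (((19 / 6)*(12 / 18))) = 560736 / 595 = 942.41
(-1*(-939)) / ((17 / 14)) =773.29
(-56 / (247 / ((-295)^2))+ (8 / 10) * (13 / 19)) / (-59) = 24366324 / 72865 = 334.40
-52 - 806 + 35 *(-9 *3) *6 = -6528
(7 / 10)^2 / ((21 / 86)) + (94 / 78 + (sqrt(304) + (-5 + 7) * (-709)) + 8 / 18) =-8273911 / 5850 + 4 * sqrt(19) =-1396.91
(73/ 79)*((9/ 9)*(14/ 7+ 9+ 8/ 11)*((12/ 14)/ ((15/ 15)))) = 56502/ 6083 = 9.29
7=7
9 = 9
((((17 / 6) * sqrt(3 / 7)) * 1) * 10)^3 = 614125 * sqrt(21) / 441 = 6381.57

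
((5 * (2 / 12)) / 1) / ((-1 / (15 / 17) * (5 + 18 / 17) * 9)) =-25 / 1854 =-0.01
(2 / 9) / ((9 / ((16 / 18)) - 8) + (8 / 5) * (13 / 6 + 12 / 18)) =80 / 2397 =0.03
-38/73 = -0.52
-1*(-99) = 99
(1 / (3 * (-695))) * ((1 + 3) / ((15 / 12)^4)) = -1024 / 1303125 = -0.00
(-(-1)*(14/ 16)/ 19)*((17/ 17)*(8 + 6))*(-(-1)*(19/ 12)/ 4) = 49/ 192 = 0.26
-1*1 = -1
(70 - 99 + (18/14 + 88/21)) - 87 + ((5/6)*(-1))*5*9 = -6217/42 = -148.02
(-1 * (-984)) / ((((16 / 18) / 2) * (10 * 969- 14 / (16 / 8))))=2214 / 9683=0.23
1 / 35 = 0.03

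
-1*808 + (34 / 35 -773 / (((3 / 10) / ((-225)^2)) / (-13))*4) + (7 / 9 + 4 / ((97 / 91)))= 207256832104667 / 30555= 6783074197.50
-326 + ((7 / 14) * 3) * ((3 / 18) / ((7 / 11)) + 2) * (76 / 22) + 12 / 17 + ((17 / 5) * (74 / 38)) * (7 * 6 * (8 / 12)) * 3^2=336985119 / 248710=1354.93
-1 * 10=-10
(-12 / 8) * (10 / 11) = -15 / 11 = -1.36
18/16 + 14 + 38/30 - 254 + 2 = -28273/120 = -235.61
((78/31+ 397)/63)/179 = 12385/349587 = 0.04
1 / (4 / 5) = 5 / 4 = 1.25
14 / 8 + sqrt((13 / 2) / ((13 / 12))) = 7 / 4 + sqrt(6) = 4.20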